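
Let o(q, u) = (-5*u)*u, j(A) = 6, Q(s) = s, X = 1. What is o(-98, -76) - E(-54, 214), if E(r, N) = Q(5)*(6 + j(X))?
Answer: -28940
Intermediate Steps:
o(q, u) = -5*u²
E(r, N) = 60 (E(r, N) = 5*(6 + 6) = 5*12 = 60)
o(-98, -76) - E(-54, 214) = -5*(-76)² - 1*60 = -5*5776 - 60 = -28880 - 60 = -28940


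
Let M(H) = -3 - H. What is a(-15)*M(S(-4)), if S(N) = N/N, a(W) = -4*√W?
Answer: 16*I*√15 ≈ 61.968*I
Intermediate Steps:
S(N) = 1
a(-15)*M(S(-4)) = (-4*I*√15)*(-3 - 1*1) = (-4*I*√15)*(-3 - 1) = -4*I*√15*(-4) = 16*I*√15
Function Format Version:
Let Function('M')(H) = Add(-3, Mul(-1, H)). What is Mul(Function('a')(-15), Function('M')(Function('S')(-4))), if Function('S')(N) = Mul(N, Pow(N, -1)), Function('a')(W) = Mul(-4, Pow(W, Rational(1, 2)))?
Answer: Mul(16, I, Pow(15, Rational(1, 2))) ≈ Mul(61.968, I)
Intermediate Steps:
Function('S')(N) = 1
Mul(Function('a')(-15), Function('M')(Function('S')(-4))) = Mul(Mul(-4, Pow(-15, Rational(1, 2))), Add(-3, Mul(-1, 1))) = Mul(Mul(-4, Mul(I, Pow(15, Rational(1, 2)))), Add(-3, -1)) = Mul(Mul(-4, I, Pow(15, Rational(1, 2))), -4) = Mul(16, I, Pow(15, Rational(1, 2)))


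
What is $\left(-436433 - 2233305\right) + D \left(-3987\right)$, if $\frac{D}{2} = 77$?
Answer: $-3283736$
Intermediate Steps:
$D = 154$ ($D = 2 \cdot 77 = 154$)
$\left(-436433 - 2233305\right) + D \left(-3987\right) = \left(-436433 - 2233305\right) + 154 \left(-3987\right) = -2669738 - 613998 = -3283736$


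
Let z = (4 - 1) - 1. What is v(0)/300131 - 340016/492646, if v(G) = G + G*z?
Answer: -170008/246323 ≈ -0.69018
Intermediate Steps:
z = 2 (z = 3 - 1 = 2)
v(G) = 3*G (v(G) = G + G*2 = G + 2*G = 3*G)
v(0)/300131 - 340016/492646 = (3*0)/300131 - 340016/492646 = 0*(1/300131) - 340016*1/492646 = 0 - 170008/246323 = -170008/246323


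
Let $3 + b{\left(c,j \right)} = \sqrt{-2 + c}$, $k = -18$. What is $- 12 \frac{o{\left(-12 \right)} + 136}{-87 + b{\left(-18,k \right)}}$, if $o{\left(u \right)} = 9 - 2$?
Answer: $\frac{3861}{203} + \frac{429 i \sqrt{5}}{1015} \approx 19.02 + 0.9451 i$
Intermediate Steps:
$o{\left(u \right)} = 7$
$b{\left(c,j \right)} = -3 + \sqrt{-2 + c}$
$- 12 \frac{o{\left(-12 \right)} + 136}{-87 + b{\left(-18,k \right)}} = - 12 \frac{7 + 136}{-87 - \left(3 - \sqrt{-2 - 18}\right)} = - 12 \frac{143}{-87 - \left(3 - \sqrt{-20}\right)} = - 12 \frac{143}{-87 - \left(3 - 2 i \sqrt{5}\right)} = - 12 \frac{143}{-90 + 2 i \sqrt{5}} = - \frac{1716}{-90 + 2 i \sqrt{5}}$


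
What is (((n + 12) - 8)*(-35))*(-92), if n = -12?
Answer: -25760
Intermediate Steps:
(((n + 12) - 8)*(-35))*(-92) = (((-12 + 12) - 8)*(-35))*(-92) = ((0 - 8)*(-35))*(-92) = -8*(-35)*(-92) = 280*(-92) = -25760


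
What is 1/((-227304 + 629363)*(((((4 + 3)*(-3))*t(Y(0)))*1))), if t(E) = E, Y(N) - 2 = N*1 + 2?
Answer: -1/33772956 ≈ -2.9609e-8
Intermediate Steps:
Y(N) = 4 + N (Y(N) = 2 + (N*1 + 2) = 2 + (N + 2) = 2 + (2 + N) = 4 + N)
1/((-227304 + 629363)*(((((4 + 3)*(-3))*t(Y(0)))*1))) = 1/((-227304 + 629363)*(((((4 + 3)*(-3))*(4 + 0))*1))) = 1/(402059*((((7*(-3))*4)*1))) = 1/(402059*((-21*4*1))) = 1/(402059*((-84*1))) = (1/402059)/(-84) = (1/402059)*(-1/84) = -1/33772956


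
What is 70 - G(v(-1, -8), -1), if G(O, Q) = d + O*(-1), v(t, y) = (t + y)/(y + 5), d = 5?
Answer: 68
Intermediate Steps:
v(t, y) = (t + y)/(5 + y)
G(O, Q) = 5 - O (G(O, Q) = 5 + O*(-1) = 5 - O)
70 - G(v(-1, -8), -1) = 70 - (5 - (-1 - 8)/(5 - 8)) = 70 - (5 - (-9)/(-3)) = 70 - (5 - (-1)*(-9)/3) = 70 - (5 - 1*3) = 70 - (5 - 3) = 70 - 1*2 = 70 - 2 = 68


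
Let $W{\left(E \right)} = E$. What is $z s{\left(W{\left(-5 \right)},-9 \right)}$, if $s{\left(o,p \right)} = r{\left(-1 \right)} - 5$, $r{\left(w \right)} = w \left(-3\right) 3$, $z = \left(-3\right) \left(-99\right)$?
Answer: $1188$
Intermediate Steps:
$z = 297$
$r{\left(w \right)} = - 9 w$ ($r{\left(w \right)} = - 3 w 3 = - 9 w$)
$s{\left(o,p \right)} = 4$ ($s{\left(o,p \right)} = \left(-9\right) \left(-1\right) - 5 = 9 - 5 = 4$)
$z s{\left(W{\left(-5 \right)},-9 \right)} = 297 \cdot 4 = 1188$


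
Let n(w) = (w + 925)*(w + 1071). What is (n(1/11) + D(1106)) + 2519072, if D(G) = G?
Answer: 424835170/121 ≈ 3.5110e+6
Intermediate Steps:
n(w) = (925 + w)*(1071 + w)
(n(1/11) + D(1106)) + 2519072 = ((990675 + (1/11)² + 1996/11) + 1106) + 2519072 = ((990675 + (1/11)² + 1996*(1/11)) + 1106) + 2519072 = ((990675 + 1/121 + 1996/11) + 1106) + 2519072 = (119893632/121 + 1106) + 2519072 = 120027458/121 + 2519072 = 424835170/121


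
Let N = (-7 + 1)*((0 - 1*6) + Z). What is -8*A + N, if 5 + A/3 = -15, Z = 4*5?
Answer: 396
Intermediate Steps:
Z = 20
A = -60 (A = -15 + 3*(-15) = -15 - 45 = -60)
N = -84 (N = (-7 + 1)*((0 - 1*6) + 20) = -6*((0 - 6) + 20) = -6*(-6 + 20) = -6*14 = -84)
-8*A + N = -8*(-60) - 84 = 480 - 84 = 396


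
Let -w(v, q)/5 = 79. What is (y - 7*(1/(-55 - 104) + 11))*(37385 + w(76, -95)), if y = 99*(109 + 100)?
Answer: 40413214890/53 ≈ 7.6251e+8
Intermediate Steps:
w(v, q) = -395 (w(v, q) = -5*79 = -395)
y = 20691 (y = 99*209 = 20691)
(y - 7*(1/(-55 - 104) + 11))*(37385 + w(76, -95)) = (20691 - 7*(1/(-55 - 104) + 11))*(37385 - 395) = (20691 - 7*(1/(-159) + 11))*36990 = (20691 - 7*(-1/159 + 11))*36990 = (20691 - 7*1748/159)*36990 = (20691 - 12236/159)*36990 = (3277633/159)*36990 = 40413214890/53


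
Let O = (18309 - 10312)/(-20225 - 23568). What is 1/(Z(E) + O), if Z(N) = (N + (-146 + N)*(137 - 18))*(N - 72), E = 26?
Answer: 43793/28714361415 ≈ 1.5251e-6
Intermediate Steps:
O = -7997/43793 (O = 7997/(-43793) = 7997*(-1/43793) = -7997/43793 ≈ -0.18261)
Z(N) = (-17374 + 120*N)*(-72 + N) (Z(N) = (N + (-146 + N)*119)*(-72 + N) = (N + (-17374 + 119*N))*(-72 + N) = (-17374 + 120*N)*(-72 + N))
1/(Z(E) + O) = 1/((1250928 - 26014*26 + 120*26²) - 7997/43793) = 1/((1250928 - 676364 + 120*676) - 7997/43793) = 1/((1250928 - 676364 + 81120) - 7997/43793) = 1/(655684 - 7997/43793) = 1/(28714361415/43793) = 43793/28714361415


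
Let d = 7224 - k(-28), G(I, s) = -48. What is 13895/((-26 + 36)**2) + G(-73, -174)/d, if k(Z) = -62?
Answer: 10123417/72860 ≈ 138.94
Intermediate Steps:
d = 7286 (d = 7224 - 1*(-62) = 7224 + 62 = 7286)
13895/((-26 + 36)**2) + G(-73, -174)/d = 13895/((-26 + 36)**2) - 48/7286 = 13895/(10**2) - 48*1/7286 = 13895/100 - 24/3643 = 13895*(1/100) - 24/3643 = 2779/20 - 24/3643 = 10123417/72860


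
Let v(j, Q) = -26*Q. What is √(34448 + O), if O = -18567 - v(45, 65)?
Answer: √17571 ≈ 132.56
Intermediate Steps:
O = -16877 (O = -18567 - (-26)*65 = -18567 - 1*(-1690) = -18567 + 1690 = -16877)
√(34448 + O) = √(34448 - 16877) = √17571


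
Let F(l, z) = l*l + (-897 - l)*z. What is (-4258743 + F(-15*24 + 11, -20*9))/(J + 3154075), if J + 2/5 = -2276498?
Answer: -20191510/4387883 ≈ -4.6017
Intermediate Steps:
J = -11382492/5 (J = -⅖ - 2276498 = -11382492/5 ≈ -2.2765e+6)
F(l, z) = l² + z*(-897 - l)
(-4258743 + F(-15*24 + 11, -20*9))/(J + 3154075) = (-4258743 + ((-15*24 + 11)² - (-17940)*9 - (-15*24 + 11)*(-20*9)))/(-11382492/5 + 3154075) = (-4258743 + ((-360 + 11)² - 897*(-180) - 1*(-360 + 11)*(-180)))/(4387883/5) = (-4258743 + ((-349)² + 161460 - 1*(-349)*(-180)))*(5/4387883) = (-4258743 + (121801 + 161460 - 62820))*(5/4387883) = (-4258743 + 220441)*(5/4387883) = -4038302*5/4387883 = -20191510/4387883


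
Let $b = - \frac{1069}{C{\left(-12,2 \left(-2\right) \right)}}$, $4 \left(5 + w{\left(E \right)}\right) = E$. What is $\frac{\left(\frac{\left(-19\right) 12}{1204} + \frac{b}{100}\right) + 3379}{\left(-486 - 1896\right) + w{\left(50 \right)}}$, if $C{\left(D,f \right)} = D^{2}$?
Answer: $- \frac{14644795031}{10292032800} \approx -1.4229$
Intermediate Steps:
$w{\left(E \right)} = -5 + \frac{E}{4}$
$b = - \frac{1069}{144}$ ($b = - \frac{1069}{\left(-12\right)^{2}} = - \frac{1069}{144} \approx -7.4236$)
$\frac{\left(\frac{\left(-19\right) 12}{1204} + \frac{b}{100}\right) + 3379}{\left(-486 - 1896\right) + w{\left(50 \right)}} = \frac{\left(\frac{\left(-19\right) 12}{1204} - \frac{1069}{144 \cdot 100}\right) + 3379}{\left(-486 - 1896\right) + \left(-5 + \frac{1}{4} \cdot 50\right)} = \frac{\left(\left(-228\right) \frac{1}{1204} - \frac{1069}{14400}\right) + 3379}{\left(-486 - 1896\right) + \left(-5 + \frac{25}{2}\right)} = \frac{\left(- \frac{57}{301} - \frac{1069}{14400}\right) + 3379}{-2382 + \frac{15}{2}} = \frac{- \frac{1142569}{4334400} + 3379}{- \frac{4749}{2}} = \frac{14644795031}{4334400} \left(- \frac{2}{4749}\right) = - \frac{14644795031}{10292032800}$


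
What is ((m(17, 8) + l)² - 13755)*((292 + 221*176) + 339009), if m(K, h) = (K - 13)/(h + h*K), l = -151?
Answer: 4429725020765/1296 ≈ 3.4180e+9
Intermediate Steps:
m(K, h) = (-13 + K)/(h + K*h)
((m(17, 8) + l)² - 13755)*((292 + 221*176) + 339009) = (((-13 + 17)/(8*(1 + 17)) - 151)² - 13755)*((292 + 221*176) + 339009) = (((⅛)*4/18 - 151)² - 13755)*((292 + 38896) + 339009) = (((⅛)*(1/18)*4 - 151)² - 13755)*(39188 + 339009) = ((1/36 - 151)² - 13755)*378197 = ((-5435/36)² - 13755)*378197 = (29539225/1296 - 13755)*378197 = (11712745/1296)*378197 = 4429725020765/1296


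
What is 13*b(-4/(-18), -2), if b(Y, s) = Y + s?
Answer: -208/9 ≈ -23.111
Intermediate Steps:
13*b(-4/(-18), -2) = 13*(-4/(-18) - 2) = 13*(-4*(-1/18) - 2) = 13*(2/9 - 2) = 13*(-16/9) = -208/9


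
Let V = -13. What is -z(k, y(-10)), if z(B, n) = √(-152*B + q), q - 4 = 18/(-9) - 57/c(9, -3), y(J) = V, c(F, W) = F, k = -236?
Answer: -√322809/3 ≈ -189.39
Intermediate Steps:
y(J) = -13
q = -13/3 (q = 4 + (18/(-9) - 57/9) = 4 + (18*(-⅑) - 57*⅑) = 4 + (-2 - 19/3) = 4 - 25/3 = -13/3 ≈ -4.3333)
z(B, n) = √(-13/3 - 152*B) (z(B, n) = √(-152*B - 13/3) = √(-13/3 - 152*B))
-z(k, y(-10)) = -√(-39 - 1368*(-236))/3 = -√(-39 + 322848)/3 = -√322809/3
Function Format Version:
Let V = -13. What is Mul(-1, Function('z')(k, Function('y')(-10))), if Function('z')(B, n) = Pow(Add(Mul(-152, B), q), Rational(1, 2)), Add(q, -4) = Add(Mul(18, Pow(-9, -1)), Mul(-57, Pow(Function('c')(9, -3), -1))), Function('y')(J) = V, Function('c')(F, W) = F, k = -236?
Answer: Mul(Rational(-1, 3), Pow(322809, Rational(1, 2))) ≈ -189.39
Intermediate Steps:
Function('y')(J) = -13
q = Rational(-13, 3) (q = Add(4, Add(Mul(18, Pow(-9, -1)), Mul(-57, Pow(9, -1)))) = Add(4, Add(Mul(18, Rational(-1, 9)), Mul(-57, Rational(1, 9)))) = Add(4, Add(-2, Rational(-19, 3))) = Add(4, Rational(-25, 3)) = Rational(-13, 3) ≈ -4.3333)
Function('z')(B, n) = Pow(Add(Rational(-13, 3), Mul(-152, B)), Rational(1, 2)) (Function('z')(B, n) = Pow(Add(Mul(-152, B), Rational(-13, 3)), Rational(1, 2)) = Pow(Add(Rational(-13, 3), Mul(-152, B)), Rational(1, 2)))
Mul(-1, Function('z')(k, Function('y')(-10))) = Mul(-1, Mul(Rational(1, 3), Pow(Add(-39, Mul(-1368, -236)), Rational(1, 2)))) = Mul(-1, Mul(Rational(1, 3), Pow(Add(-39, 322848), Rational(1, 2)))) = Mul(-1, Mul(Rational(1, 3), Pow(322809, Rational(1, 2)))) = Mul(Rational(-1, 3), Pow(322809, Rational(1, 2)))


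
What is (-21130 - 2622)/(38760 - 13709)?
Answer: -23752/25051 ≈ -0.94815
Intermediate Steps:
(-21130 - 2622)/(38760 - 13709) = -23752/25051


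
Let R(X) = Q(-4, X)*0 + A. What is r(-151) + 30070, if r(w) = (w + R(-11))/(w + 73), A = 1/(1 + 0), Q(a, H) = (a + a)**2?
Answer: 390935/13 ≈ 30072.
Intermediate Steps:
Q(a, H) = 4*a**2 (Q(a, H) = (2*a)**2 = 4*a**2)
A = 1 (A = 1/1 = 1)
R(X) = 1 (R(X) = (4*(-4)**2)*0 + 1 = (4*16)*0 + 1 = 64*0 + 1 = 0 + 1 = 1)
r(w) = (1 + w)/(73 + w) (r(w) = (w + 1)/(w + 73) = (1 + w)/(73 + w))
r(-151) + 30070 = (1 - 151)/(73 - 151) + 30070 = -150/(-78) + 30070 = -1/78*(-150) + 30070 = 25/13 + 30070 = 390935/13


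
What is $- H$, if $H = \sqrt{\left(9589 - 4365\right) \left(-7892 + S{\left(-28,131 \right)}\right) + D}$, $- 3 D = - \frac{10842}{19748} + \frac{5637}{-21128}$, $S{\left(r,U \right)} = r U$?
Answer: $- \frac{i \sqrt{164264622480124048109146}}{52154468} \approx - 7771.1 i$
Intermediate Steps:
$S{\left(r,U \right)} = U r$
$D = \frac{28365771}{104308936}$ ($D = - \frac{- \frac{10842}{19748} + \frac{5637}{-21128}}{3} = - \frac{\left(-10842\right) \frac{1}{19748} + 5637 \left(- \frac{1}{21128}\right)}{3} = - \frac{- \frac{5421}{9874} - \frac{5637}{21128}}{3} = \left(- \frac{1}{3}\right) \left(- \frac{85097313}{104308936}\right) = \frac{28365771}{104308936} \approx 0.27194$)
$H = \frac{i \sqrt{164264622480124048109146}}{52154468}$ ($H = \sqrt{\left(9589 - 4365\right) \left(-7892 + 131 \left(-28\right)\right) + \frac{28365771}{104308936}} = \sqrt{5224 \left(-7892 - 3668\right) + \frac{28365771}{104308936}} = \sqrt{5224 \left(-11560\right) + \frac{28365771}{104308936}} = \sqrt{-60389440 + \frac{28365771}{104308936}} = \sqrt{- \frac{6299158203670069}{104308936}} = \frac{i \sqrt{164264622480124048109146}}{52154468} \approx 7771.1 i$)
$- H = - \frac{i \sqrt{164264622480124048109146}}{52154468}$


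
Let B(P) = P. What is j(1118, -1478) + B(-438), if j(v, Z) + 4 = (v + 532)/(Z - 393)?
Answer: -828632/1871 ≈ -442.88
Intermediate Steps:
j(v, Z) = -4 + (532 + v)/(-393 + Z) (j(v, Z) = -4 + (v + 532)/(Z - 393) = -4 + (532 + v)/(-393 + Z))
j(1118, -1478) + B(-438) = (2104 + 1118 - 4*(-1478))/(-393 - 1478) - 438 = (2104 + 1118 + 5912)/(-1871) - 438 = -1/1871*9134 - 438 = -9134/1871 - 438 = -828632/1871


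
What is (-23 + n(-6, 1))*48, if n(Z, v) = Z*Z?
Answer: 624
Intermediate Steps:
n(Z, v) = Z**2
(-23 + n(-6, 1))*48 = (-23 + (-6)**2)*48 = (-23 + 36)*48 = 13*48 = 624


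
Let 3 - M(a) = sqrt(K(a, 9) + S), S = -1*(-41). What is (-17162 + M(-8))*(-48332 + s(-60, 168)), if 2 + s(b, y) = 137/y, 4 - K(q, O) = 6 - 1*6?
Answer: 139330651025/168 + 8119975*sqrt(5)/56 ≈ 8.2967e+8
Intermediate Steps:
K(q, O) = 4 (K(q, O) = 4 - (6 - 1*6) = 4 - (6 - 6) = 4 - 1*0 = 4 + 0 = 4)
S = 41
s(b, y) = -2 + 137/y
M(a) = 3 - 3*sqrt(5) (M(a) = 3 - sqrt(4 + 41) = 3 - sqrt(45) = 3 - 3*sqrt(5))
(-17162 + M(-8))*(-48332 + s(-60, 168)) = (-17162 + (3 - 3*sqrt(5)))*(-48332 + (-2 + 137/168)) = (-17159 - 3*sqrt(5))*(-48332 + (-2 + 137*(1/168))) = (-17159 - 3*sqrt(5))*(-48332 + (-2 + 137/168)) = (-17159 - 3*sqrt(5))*(-48332 - 199/168) = (-17159 - 3*sqrt(5))*(-8119975/168) = 139330651025/168 + 8119975*sqrt(5)/56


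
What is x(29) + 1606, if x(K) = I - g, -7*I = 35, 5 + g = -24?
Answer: 1630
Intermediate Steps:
g = -29 (g = -5 - 24 = -29)
I = -5 (I = -1/7*35 = -5)
x(K) = 24 (x(K) = -5 - 1*(-29) = -5 + 29 = 24)
x(29) + 1606 = 24 + 1606 = 1630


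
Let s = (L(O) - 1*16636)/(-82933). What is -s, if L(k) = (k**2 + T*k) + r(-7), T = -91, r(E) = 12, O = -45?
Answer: -10504/82933 ≈ -0.12666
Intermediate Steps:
L(k) = 12 + k**2 - 91*k (L(k) = (k**2 - 91*k) + 12 = 12 + k**2 - 91*k)
s = 10504/82933 (s = ((12 + (-45)**2 - 91*(-45)) - 1*16636)/(-82933) = ((12 + 2025 + 4095) - 16636)*(-1/82933) = (6132 - 16636)*(-1/82933) = -10504*(-1/82933) = 10504/82933 ≈ 0.12666)
-s = -1*10504/82933 = -10504/82933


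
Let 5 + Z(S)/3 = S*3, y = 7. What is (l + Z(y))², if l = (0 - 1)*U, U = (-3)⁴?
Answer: 1089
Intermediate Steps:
U = 81
Z(S) = -15 + 9*S (Z(S) = -15 + 3*(S*3) = -15 + 3*(3*S) = -15 + 9*S)
l = -81 (l = (0 - 1)*81 = -1*81 = -81)
(l + Z(y))² = (-81 + (-15 + 9*7))² = (-81 + (-15 + 63))² = (-81 + 48)² = (-33)² = 1089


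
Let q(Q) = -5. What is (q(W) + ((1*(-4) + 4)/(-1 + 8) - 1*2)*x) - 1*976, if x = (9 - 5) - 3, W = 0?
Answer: -983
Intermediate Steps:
x = 1 (x = 4 - 3 = 1)
(q(W) + ((1*(-4) + 4)/(-1 + 8) - 1*2)*x) - 1*976 = (-5 + ((1*(-4) + 4)/(-1 + 8) - 1*2)*1) - 1*976 = (-5 + ((-4 + 4)/7 - 2)*1) - 976 = (-5 + (0*(1/7) - 2)*1) - 976 = (-5 + (0 - 2)*1) - 976 = (-5 - 2*1) - 976 = (-5 - 2) - 976 = -7 - 976 = -983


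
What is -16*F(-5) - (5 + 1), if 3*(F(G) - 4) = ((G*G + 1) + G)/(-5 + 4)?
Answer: 42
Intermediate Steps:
F(G) = 11/3 - G/3 - G²/3 (F(G) = 4 + (((G*G + 1) + G)/(-5 + 4))/3 = 4 + (((G² + 1) + G)/(-1))/3 = 4 + (((1 + G²) + G)*(-1))/3 = 4 + ((1 + G + G²)*(-1))/3 = 4 + (-1 - G - G²)/3 = 4 + (-⅓ - G/3 - G²/3) = 11/3 - G/3 - G²/3)
-16*F(-5) - (5 + 1) = -16*(11/3 - ⅓*(-5) - ⅓*(-5)²) - (5 + 1) = -16*(11/3 + 5/3 - ⅓*25) - 1*6 = -16*(11/3 + 5/3 - 25/3) - 6 = -16*(-3) - 6 = 48 - 6 = 42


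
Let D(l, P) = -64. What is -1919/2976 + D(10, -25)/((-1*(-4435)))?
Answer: -8701229/13198560 ≈ -0.65926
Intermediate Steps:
-1919/2976 + D(10, -25)/((-1*(-4435))) = -1919/2976 - 64/((-1*(-4435))) = -1919*1/2976 - 64/4435 = -1919/2976 - 64*1/4435 = -1919/2976 - 64/4435 = -8701229/13198560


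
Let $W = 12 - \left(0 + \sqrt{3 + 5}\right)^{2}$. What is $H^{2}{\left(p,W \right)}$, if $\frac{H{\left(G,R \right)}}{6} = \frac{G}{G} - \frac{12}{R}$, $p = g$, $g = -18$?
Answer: $144$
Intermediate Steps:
$p = -18$
$W = 4$ ($W = 12 - \left(0 + \sqrt{8}\right)^{2} = 12 - \left(0 + 2 \sqrt{2}\right)^{2} = 12 - \left(2 \sqrt{2}\right)^{2} = 12 - 8 = 4$)
$H{\left(G,R \right)} = 6 - \frac{72}{R}$ ($H{\left(G,R \right)} = 6 \left(\frac{G}{G} - \frac{12}{R}\right) = 6 \left(1 - \frac{12}{R}\right) = 6 - \frac{72}{R}$)
$H^{2}{\left(p,W \right)} = \left(6 - \frac{72}{4}\right)^{2} = \left(6 - 18\right)^{2} = \left(-12\right)^{2} = 144$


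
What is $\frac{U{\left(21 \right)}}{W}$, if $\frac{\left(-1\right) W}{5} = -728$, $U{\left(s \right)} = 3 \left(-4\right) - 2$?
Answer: $- \frac{1}{260} \approx -0.0038462$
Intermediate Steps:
$U{\left(s \right)} = -14$ ($U{\left(s \right)} = -12 - 2 = -14$)
$W = 3640$ ($W = \left(-5\right) \left(-728\right) = 3640$)
$\frac{U{\left(21 \right)}}{W} = - \frac{14}{3640} = \left(-14\right) \frac{1}{3640} = - \frac{1}{260}$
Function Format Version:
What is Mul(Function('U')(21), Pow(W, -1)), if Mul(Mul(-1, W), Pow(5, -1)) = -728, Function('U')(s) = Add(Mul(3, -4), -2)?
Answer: Rational(-1, 260) ≈ -0.0038462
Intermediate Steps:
Function('U')(s) = -14 (Function('U')(s) = Add(-12, -2) = -14)
W = 3640 (W = Mul(-5, -728) = 3640)
Mul(Function('U')(21), Pow(W, -1)) = Mul(-14, Pow(3640, -1)) = Mul(-14, Rational(1, 3640)) = Rational(-1, 260)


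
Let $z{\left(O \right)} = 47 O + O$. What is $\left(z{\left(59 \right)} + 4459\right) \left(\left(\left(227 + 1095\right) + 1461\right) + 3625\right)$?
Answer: $46720728$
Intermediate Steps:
$z{\left(O \right)} = 48 O$
$\left(z{\left(59 \right)} + 4459\right) \left(\left(\left(227 + 1095\right) + 1461\right) + 3625\right) = \left(48 \cdot 59 + 4459\right) \left(\left(\left(227 + 1095\right) + 1461\right) + 3625\right) = \left(2832 + 4459\right) \left(\left(1322 + 1461\right) + 3625\right) = 7291 \left(2783 + 3625\right) = 7291 \cdot 6408 = 46720728$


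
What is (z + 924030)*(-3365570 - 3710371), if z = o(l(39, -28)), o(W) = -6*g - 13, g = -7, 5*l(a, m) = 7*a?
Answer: -6538586964519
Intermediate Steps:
l(a, m) = 7*a/5 (l(a, m) = (7*a)/5 = 7*a/5)
o(W) = 29 (o(W) = -6*(-7) - 13 = 42 - 13 = 29)
z = 29
(z + 924030)*(-3365570 - 3710371) = (29 + 924030)*(-3365570 - 3710371) = 924059*(-7075941) = -6538586964519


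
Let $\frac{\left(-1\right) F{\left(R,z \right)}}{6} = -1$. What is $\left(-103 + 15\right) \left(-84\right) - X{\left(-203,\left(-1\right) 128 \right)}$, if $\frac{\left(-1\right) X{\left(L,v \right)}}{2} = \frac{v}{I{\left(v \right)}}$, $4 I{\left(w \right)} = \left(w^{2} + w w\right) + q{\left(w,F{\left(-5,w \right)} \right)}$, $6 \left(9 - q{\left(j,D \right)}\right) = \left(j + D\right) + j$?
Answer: $\frac{90972960}{12307} \approx 7392.0$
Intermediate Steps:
$F{\left(R,z \right)} = 6$ ($F{\left(R,z \right)} = \left(-6\right) \left(-1\right) = 6$)
$q{\left(j,D \right)} = 9 - \frac{j}{3} - \frac{D}{6}$ ($q{\left(j,D \right)} = 9 - \frac{\left(j + D\right) + j}{6} = 9 - \frac{\left(D + j\right) + j}{6} = 9 - \frac{D + 2 j}{6} = 9 - \left(\frac{j}{3} + \frac{D}{6}\right) = 9 - \frac{j}{3} - \frac{D}{6}$)
$I{\left(w \right)} = 2 + \frac{w^{2}}{2} - \frac{w}{12}$ ($I{\left(w \right)} = \frac{\left(w^{2} + w w\right) - \left(-8 + \frac{w}{3}\right)}{4} = \frac{\left(w^{2} + w^{2}\right) - \left(-8 + \frac{w}{3}\right)}{4} = \frac{2 w^{2} - \left(-8 + \frac{w}{3}\right)}{4} = \frac{8 + 2 w^{2} - \frac{w}{3}}{4} = 2 + \frac{w^{2}}{2} - \frac{w}{12}$)
$X{\left(L,v \right)} = - \frac{2 v}{2 + \frac{v^{2}}{2} - \frac{v}{12}}$ ($X{\left(L,v \right)} = - 2 \frac{v}{2 + \frac{v^{2}}{2} - \frac{v}{12}} = - \frac{2 v}{2 + \frac{v^{2}}{2} - \frac{v}{12}}$)
$\left(-103 + 15\right) \left(-84\right) - X{\left(-203,\left(-1\right) 128 \right)} = \left(-103 + 15\right) \left(-84\right) - - \frac{24 \left(\left(-1\right) 128\right)}{24 - \left(-1\right) 128 + 6 \left(\left(-1\right) 128\right)^{2}} = \left(-88\right) \left(-84\right) - \left(-24\right) \left(-128\right) \frac{1}{24 - -128 + 6 \left(-128\right)^{2}} = 7392 - \left(-24\right) \left(-128\right) \frac{1}{24 + 128 + 6 \cdot 16384} = 7392 - \left(-24\right) \left(-128\right) \frac{1}{24 + 128 + 98304} = 7392 - \left(-24\right) \left(-128\right) \frac{1}{98456} = 7392 - \frac{384}{12307} = \frac{90972960}{12307}$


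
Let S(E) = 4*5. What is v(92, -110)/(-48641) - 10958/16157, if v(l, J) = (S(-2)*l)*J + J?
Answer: 2738945992/785892637 ≈ 3.4851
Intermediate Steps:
S(E) = 20
v(l, J) = J + 20*J*l (v(l, J) = (20*l)*J + J = 20*J*l + J = J + 20*J*l)
v(92, -110)/(-48641) - 10958/16157 = -110*(1 + 20*92)/(-48641) - 10958/16157 = -110*(1 + 1840)*(-1/48641) - 10958*1/16157 = -110*1841*(-1/48641) - 10958/16157 = -202510*(-1/48641) - 10958/16157 = 202510/48641 - 10958/16157 = 2738945992/785892637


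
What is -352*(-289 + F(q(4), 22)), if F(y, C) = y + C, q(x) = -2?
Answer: 94688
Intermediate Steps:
F(y, C) = C + y
-352*(-289 + F(q(4), 22)) = -352*(-289 + (22 - 2)) = -352*(-289 + 20) = -352*(-269) = 94688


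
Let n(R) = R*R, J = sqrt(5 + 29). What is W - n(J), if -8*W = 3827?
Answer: -4099/8 ≈ -512.38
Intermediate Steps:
W = -3827/8 (W = -1/8*3827 = -3827/8 ≈ -478.38)
J = sqrt(34) ≈ 5.8309
n(R) = R**2
W - n(J) = -3827/8 - (sqrt(34))**2 = -3827/8 - 1*34 = -3827/8 - 34 = -4099/8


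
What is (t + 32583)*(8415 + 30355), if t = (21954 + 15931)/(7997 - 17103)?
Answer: 5750810568505/4553 ≈ 1.2631e+9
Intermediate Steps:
t = -37885/9106 (t = 37885/(-9106) = 37885*(-1/9106) = -37885/9106 ≈ -4.1604)
(t + 32583)*(8415 + 30355) = (-37885/9106 + 32583)*(8415 + 30355) = (296662913/9106)*38770 = 5750810568505/4553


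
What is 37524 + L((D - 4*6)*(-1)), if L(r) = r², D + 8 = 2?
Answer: 38424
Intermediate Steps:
D = -6 (D = -8 + 2 = -6)
37524 + L((D - 4*6)*(-1)) = 37524 + ((-6 - 4*6)*(-1))² = 37524 + ((-6 - 24)*(-1))² = 37524 + (-30*(-1))² = 37524 + 30² = 37524 + 900 = 38424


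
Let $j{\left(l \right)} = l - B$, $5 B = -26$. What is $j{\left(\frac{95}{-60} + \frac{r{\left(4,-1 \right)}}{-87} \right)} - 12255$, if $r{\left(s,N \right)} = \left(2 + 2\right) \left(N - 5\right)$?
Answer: $- \frac{21316927}{1740} \approx -12251.0$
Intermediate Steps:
$B = - \frac{26}{5}$ ($B = \frac{1}{5} \left(-26\right) = - \frac{26}{5} \approx -5.2$)
$r{\left(s,N \right)} = -20 + 4 N$ ($r{\left(s,N \right)} = 4 \left(-5 + N\right) = -20 + 4 N$)
$j{\left(l \right)} = \frac{26}{5} + l$ ($j{\left(l \right)} = l - - \frac{26}{5} = l + \frac{26}{5} = \frac{26}{5} + l$)
$j{\left(\frac{95}{-60} + \frac{r{\left(4,-1 \right)}}{-87} \right)} - 12255 = \left(\frac{26}{5} + \left(\frac{95}{-60} + \frac{-20 + 4 \left(-1\right)}{-87}\right)\right) - 12255 = \left(\frac{26}{5} + \left(95 \left(- \frac{1}{60}\right) + \left(-20 - 4\right) \left(- \frac{1}{87}\right)\right)\right) - 12255 = \left(\frac{26}{5} - \frac{455}{348}\right) - 12255 = \frac{6773}{1740} - 12255 = - \frac{21316927}{1740}$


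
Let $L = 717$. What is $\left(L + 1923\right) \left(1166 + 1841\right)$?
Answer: $7938480$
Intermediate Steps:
$\left(L + 1923\right) \left(1166 + 1841\right) = \left(717 + 1923\right) \left(1166 + 1841\right) = 2640 \cdot 3007 = 7938480$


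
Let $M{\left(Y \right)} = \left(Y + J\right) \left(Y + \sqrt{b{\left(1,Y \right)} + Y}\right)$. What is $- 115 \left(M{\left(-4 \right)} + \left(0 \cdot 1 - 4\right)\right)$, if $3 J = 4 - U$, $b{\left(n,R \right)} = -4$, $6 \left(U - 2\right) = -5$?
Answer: $- \frac{8510}{9} + \frac{6325 i \sqrt{2}}{9} \approx -945.56 + 993.88 i$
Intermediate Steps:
$U = \frac{7}{6}$ ($U = 2 + \frac{1}{6} \left(-5\right) = 2 - \frac{5}{6} = \frac{7}{6} \approx 1.1667$)
$J = \frac{17}{18}$ ($J = \frac{4 - \frac{7}{6}}{3} = \frac{1}{3} \cdot \frac{17}{6} = \frac{17}{18} \approx 0.94444$)
$M{\left(Y \right)} = \left(\frac{17}{18} + Y\right) \left(Y + \sqrt{-4 + Y}\right)$ ($M{\left(Y \right)} = \left(Y + \frac{17}{18}\right) \left(Y + \sqrt{-4 + Y}\right) = \left(\frac{17}{18} + Y\right) \left(Y + \sqrt{-4 + Y}\right)$)
$- 115 \left(M{\left(-4 \right)} + \left(0 \cdot 1 - 4\right)\right) = - 115 \left(\left(\left(-4\right)^{2} + \frac{17}{18} \left(-4\right) + \frac{17 \sqrt{-4 - 4}}{18} - 4 \sqrt{-4 - 4}\right) + \left(0 \cdot 1 - 4\right)\right) = - 115 \left(\left(16 - \frac{34}{9} + \frac{17 \sqrt{-8}}{18} - 4 \sqrt{-8}\right) + \left(0 - 4\right)\right) = - 115 \left(\left(16 - \frac{34}{9} + \frac{17 \cdot 2 i \sqrt{2}}{18} - 4 \cdot 2 i \sqrt{2}\right) - 4\right) = - 115 \left(\left(16 - \frac{34}{9} + \frac{17 i \sqrt{2}}{9} - 8 i \sqrt{2}\right) - 4\right) = - 115 \left(\left(\frac{110}{9} - \frac{55 i \sqrt{2}}{9}\right) - 4\right) = - 115 \left(\frac{74}{9} - \frac{55 i \sqrt{2}}{9}\right) = - \frac{8510}{9} + \frac{6325 i \sqrt{2}}{9}$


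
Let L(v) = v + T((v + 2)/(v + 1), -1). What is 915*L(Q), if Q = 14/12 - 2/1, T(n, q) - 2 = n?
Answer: 14945/2 ≈ 7472.5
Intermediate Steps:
T(n, q) = 2 + n
Q = -5/6 (Q = 14*(1/12) - 2*1 = 7/6 - 2 = -5/6 ≈ -0.83333)
L(v) = 2 + v + (2 + v)/(1 + v) (L(v) = v + (2 + (v + 2)/(v + 1)) = v + (2 + (2 + v)/(1 + v)) = 2 + v + (2 + v)/(1 + v))
915*L(Q) = 915*((4 + (-5/6)**2 + 4*(-5/6))/(1 - 5/6)) = 915*((4 + 25/36 - 10/3)/(1/6)) = 915*(6*(49/36)) = 915*(49/6) = 14945/2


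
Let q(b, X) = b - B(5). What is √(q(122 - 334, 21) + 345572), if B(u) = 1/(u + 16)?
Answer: √152303739/21 ≈ 587.67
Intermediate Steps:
B(u) = 1/(16 + u)
q(b, X) = -1/21 + b (q(b, X) = b - 1/(16 + 5) = b - 1/21 = -1/21 + b)
√(q(122 - 334, 21) + 345572) = √((-1/21 + (122 - 334)) + 345572) = √((-1/21 - 212) + 345572) = √(-4453/21 + 345572) = √(7252559/21) = √152303739/21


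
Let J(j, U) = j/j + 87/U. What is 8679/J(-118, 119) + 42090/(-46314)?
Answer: 7970745829/1590114 ≈ 5012.7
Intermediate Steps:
J(j, U) = 1 + 87/U
8679/J(-118, 119) + 42090/(-46314) = 8679/(((87 + 119)/119)) + 42090/(-46314) = 8679/(((1/119)*206)) + 42090*(-1/46314) = 8679/(206/119) - 7015/7719 = 8679*(119/206) - 7015/7719 = 1032801/206 - 7015/7719 = 7970745829/1590114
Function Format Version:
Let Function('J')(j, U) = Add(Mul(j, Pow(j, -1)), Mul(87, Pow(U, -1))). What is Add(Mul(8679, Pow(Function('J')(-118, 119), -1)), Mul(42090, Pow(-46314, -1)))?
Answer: Rational(7970745829, 1590114) ≈ 5012.7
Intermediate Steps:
Function('J')(j, U) = Add(1, Mul(87, Pow(U, -1)))
Add(Mul(8679, Pow(Function('J')(-118, 119), -1)), Mul(42090, Pow(-46314, -1))) = Add(Mul(8679, Pow(Mul(Pow(119, -1), Add(87, 119)), -1)), Mul(42090, Pow(-46314, -1))) = Add(Mul(8679, Pow(Mul(Rational(1, 119), 206), -1)), Mul(42090, Rational(-1, 46314))) = Add(Mul(8679, Pow(Rational(206, 119), -1)), Rational(-7015, 7719)) = Add(Mul(8679, Rational(119, 206)), Rational(-7015, 7719)) = Add(Rational(1032801, 206), Rational(-7015, 7719)) = Rational(7970745829, 1590114)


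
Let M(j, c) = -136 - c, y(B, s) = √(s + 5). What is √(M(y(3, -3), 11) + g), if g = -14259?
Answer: 49*I*√6 ≈ 120.03*I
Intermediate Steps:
y(B, s) = √(5 + s)
√(M(y(3, -3), 11) + g) = √((-136 - 1*11) - 14259) = √((-136 - 11) - 14259) = √(-147 - 14259) = √(-14406) = 49*I*√6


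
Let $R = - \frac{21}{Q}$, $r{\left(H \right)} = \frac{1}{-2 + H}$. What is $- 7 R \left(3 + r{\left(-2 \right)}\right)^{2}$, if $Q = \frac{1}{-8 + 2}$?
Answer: $- \frac{53361}{8} \approx -6670.1$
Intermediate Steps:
$Q = - \frac{1}{6}$ ($Q = \frac{1}{-6} = - \frac{1}{6} \approx -0.16667$)
$R = 126$ ($R = - \frac{21}{- \frac{1}{6}} = \left(-21\right) \left(-6\right) = 126$)
$- 7 R \left(3 + r{\left(-2 \right)}\right)^{2} = \left(-7\right) 126 \left(3 + \frac{1}{-2 - 2}\right)^{2} = - 882 \left(3 + \frac{1}{-4}\right)^{2} = - 882 \left(3 - \frac{1}{4}\right)^{2} = - 882 \left(\frac{11}{4}\right)^{2} = \left(-882\right) \frac{121}{16} = - \frac{53361}{8}$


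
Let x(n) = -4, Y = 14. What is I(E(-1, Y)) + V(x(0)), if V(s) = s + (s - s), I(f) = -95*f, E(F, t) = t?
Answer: -1334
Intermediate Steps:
V(s) = s (V(s) = s + 0 = s)
I(E(-1, Y)) + V(x(0)) = -95*14 - 4 = -1330 - 4 = -1334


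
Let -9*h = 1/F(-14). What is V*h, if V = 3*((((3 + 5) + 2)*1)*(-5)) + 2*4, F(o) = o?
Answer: -71/63 ≈ -1.1270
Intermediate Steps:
h = 1/126 (h = -⅑/(-14) = -⅑*(-1/14) = 1/126 ≈ 0.0079365)
V = -142 (V = 3*(((8 + 2)*1)*(-5)) + 8 = 3*((10*1)*(-5)) + 8 = 3*(10*(-5)) + 8 = 3*(-50) + 8 = -150 + 8 = -142)
V*h = -142*1/126 = -71/63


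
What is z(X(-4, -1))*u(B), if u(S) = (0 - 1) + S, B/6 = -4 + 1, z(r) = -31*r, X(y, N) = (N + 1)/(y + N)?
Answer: 0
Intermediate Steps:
X(y, N) = (1 + N)/(N + y)
B = -18 (B = 6*(-4 + 1) = 6*(-3) = -18)
u(S) = -1 + S
z(X(-4, -1))*u(B) = (-31*(1 - 1)/(-1 - 4))*(-1 - 18) = -31*0/(-5)*(-19) = -(-31)*0/5*(-19) = -31*0*(-19) = 0*(-19) = 0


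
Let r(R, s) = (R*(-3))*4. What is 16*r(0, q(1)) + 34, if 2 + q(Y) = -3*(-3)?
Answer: 34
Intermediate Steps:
q(Y) = 7 (q(Y) = -2 - 3*(-3) = -2 + 9 = 7)
r(R, s) = -12*R (r(R, s) = -3*R*4 = -12*R)
16*r(0, q(1)) + 34 = 16*(-12*0) + 34 = 16*0 + 34 = 0 + 34 = 34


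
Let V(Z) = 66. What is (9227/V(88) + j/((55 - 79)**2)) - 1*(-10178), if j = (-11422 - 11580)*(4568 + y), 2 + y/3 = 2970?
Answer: -104479337/198 ≈ -5.2767e+5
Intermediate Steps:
y = 8904 (y = -6 + 3*2970 = -6 + 8910 = 8904)
j = -309882944 (j = (-11422 - 11580)*(4568 + 8904) = -23002*13472 = -309882944)
(9227/V(88) + j/((55 - 79)**2)) - 1*(-10178) = (9227/66 - 309882944/(55 - 79)**2) - 1*(-10178) = (9227*(1/66) - 309882944/((-24)**2)) + 10178 = (9227/66 - 309882944/576) + 10178 = (9227/66 - 309882944*1/576) + 10178 = (9227/66 - 4841921/9) + 10178 = -106494581/198 + 10178 = -104479337/198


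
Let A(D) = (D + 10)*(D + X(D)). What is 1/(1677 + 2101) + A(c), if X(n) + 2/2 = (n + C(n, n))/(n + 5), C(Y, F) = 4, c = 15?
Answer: 2824057/7556 ≈ 373.75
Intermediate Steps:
X(n) = -1 + (4 + n)/(5 + n) (X(n) = -1 + (n + 4)/(n + 5) = -1 + (4 + n)/(5 + n))
A(D) = (10 + D)*(D - 1/(5 + D)) (A(D) = (D + 10)*(D - 1/(5 + D)) = (10 + D)*(D - 1/(5 + D)))
1/(1677 + 2101) + A(c) = 1/(1677 + 2101) + (-10 - 1*15 + 15*(5 + 15)*(10 + 15))/(5 + 15) = 1/3778 + (-10 - 15 + 15*20*25)/20 = 1/3778 + (-10 - 15 + 7500)/20 = 1/3778 + (1/20)*7475 = 1/3778 + 1495/4 = 2824057/7556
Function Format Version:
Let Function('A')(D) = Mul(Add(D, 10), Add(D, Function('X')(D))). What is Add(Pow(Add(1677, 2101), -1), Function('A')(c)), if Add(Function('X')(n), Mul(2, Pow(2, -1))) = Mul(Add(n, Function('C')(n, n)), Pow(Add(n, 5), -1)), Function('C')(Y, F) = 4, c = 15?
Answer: Rational(2824057, 7556) ≈ 373.75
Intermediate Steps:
Function('X')(n) = Add(-1, Mul(Pow(Add(5, n), -1), Add(4, n))) (Function('X')(n) = Add(-1, Mul(Add(n, 4), Pow(Add(n, 5), -1))) = Add(-1, Mul(Add(4, n), Pow(Add(5, n), -1))) = Add(-1, Mul(Pow(Add(5, n), -1), Add(4, n))))
Function('A')(D) = Mul(Add(10, D), Add(D, Mul(-1, Pow(Add(5, D), -1)))) (Function('A')(D) = Mul(Add(D, 10), Add(D, Mul(-1, Pow(Add(5, D), -1)))) = Mul(Add(10, D), Add(D, Mul(-1, Pow(Add(5, D), -1)))))
Add(Pow(Add(1677, 2101), -1), Function('A')(c)) = Add(Pow(Add(1677, 2101), -1), Mul(Pow(Add(5, 15), -1), Add(-10, Mul(-1, 15), Mul(15, Add(5, 15), Add(10, 15))))) = Add(Pow(3778, -1), Mul(Pow(20, -1), Add(-10, -15, Mul(15, 20, 25)))) = Add(Rational(1, 3778), Mul(Rational(1, 20), Add(-10, -15, 7500))) = Add(Rational(1, 3778), Mul(Rational(1, 20), 7475)) = Add(Rational(1, 3778), Rational(1495, 4)) = Rational(2824057, 7556)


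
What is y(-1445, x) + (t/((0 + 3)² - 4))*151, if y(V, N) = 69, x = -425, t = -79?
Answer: -11584/5 ≈ -2316.8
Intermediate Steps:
y(-1445, x) + (t/((0 + 3)² - 4))*151 = 69 - 79/((0 + 3)² - 4)*151 = 69 - 79/(3² - 4)*151 = 69 - 79/(9 - 4)*151 = 69 - 79/5*151 = 69 - 11929/5 = -11584/5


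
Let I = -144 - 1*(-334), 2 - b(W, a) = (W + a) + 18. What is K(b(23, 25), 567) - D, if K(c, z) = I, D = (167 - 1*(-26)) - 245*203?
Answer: 49732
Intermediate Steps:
D = -49542 (D = (167 + 26) - 49735 = 193 - 49735 = -49542)
b(W, a) = -16 - W - a (b(W, a) = 2 - ((W + a) + 18) = 2 - (18 + W + a) = 2 + (-18 - W - a) = -16 - W - a)
I = 190 (I = -144 + 334 = 190)
K(c, z) = 190
K(b(23, 25), 567) - D = 190 - 1*(-49542) = 190 + 49542 = 49732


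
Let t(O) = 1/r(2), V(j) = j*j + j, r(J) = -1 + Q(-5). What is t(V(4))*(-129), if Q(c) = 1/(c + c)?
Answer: 1290/11 ≈ 117.27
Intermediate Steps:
Q(c) = 1/(2*c)
r(J) = -11/10 (r(J) = -1 + (½)/(-5) = -1 + (½)*(-⅕) = -1 - ⅒ = -11/10)
V(j) = j + j² (V(j) = j² + j = j + j²)
t(O) = -10/11 (t(O) = 1/(-11/10) = -10/11)
t(V(4))*(-129) = -10/11*(-129) = 1290/11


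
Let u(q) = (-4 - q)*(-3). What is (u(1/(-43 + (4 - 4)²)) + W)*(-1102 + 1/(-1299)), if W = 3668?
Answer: -226516107263/55857 ≈ -4.0553e+6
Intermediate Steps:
u(q) = 12 + 3*q
(u(1/(-43 + (4 - 4)²)) + W)*(-1102 + 1/(-1299)) = ((12 + 3/(-43 + (4 - 4)²)) + 3668)*(-1102 + 1/(-1299)) = ((12 + 3/(-43 + 0²)) + 3668)*(-1102 - 1/1299) = ((12 + 3/(-43 + 0)) + 3668)*(-1431499/1299) = ((12 + 3/(-43)) + 3668)*(-1431499/1299) = ((12 + 3*(-1/43)) + 3668)*(-1431499/1299) = ((12 - 3/43) + 3668)*(-1431499/1299) = (513/43 + 3668)*(-1431499/1299) = (158237/43)*(-1431499/1299) = -226516107263/55857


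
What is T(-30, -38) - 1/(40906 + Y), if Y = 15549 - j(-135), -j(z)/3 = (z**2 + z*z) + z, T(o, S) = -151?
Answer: -24975401/165400 ≈ -151.00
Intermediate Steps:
j(z) = -6*z**2 - 3*z (j(z) = -3*((z**2 + z*z) + z) = -3*((z**2 + z**2) + z) = -3*(2*z**2 + z) = -3*(z + 2*z**2) = -6*z**2 - 3*z)
Y = 124494 (Y = 15549 - (-3)*(-135)*(1 + 2*(-135)) = 15549 - (-3)*(-135)*(1 - 270) = 15549 - (-3)*(-135)*(-269) = 15549 - 1*(-108945) = 15549 + 108945 = 124494)
T(-30, -38) - 1/(40906 + Y) = -151 - 1/(40906 + 124494) = -151 - 1/165400 = -24975401/165400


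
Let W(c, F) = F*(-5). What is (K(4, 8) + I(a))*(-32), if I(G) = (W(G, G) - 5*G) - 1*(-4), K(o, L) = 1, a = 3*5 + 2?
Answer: 5280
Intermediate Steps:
a = 17 (a = 15 + 2 = 17)
W(c, F) = -5*F
I(G) = 4 - 10*G (I(G) = (-5*G - 5*G) - 1*(-4) = -10*G + 4 = 4 - 10*G)
(K(4, 8) + I(a))*(-32) = (1 + (4 - 10*17))*(-32) = (1 + (4 - 170))*(-32) = (1 - 166)*(-32) = -165*(-32) = 5280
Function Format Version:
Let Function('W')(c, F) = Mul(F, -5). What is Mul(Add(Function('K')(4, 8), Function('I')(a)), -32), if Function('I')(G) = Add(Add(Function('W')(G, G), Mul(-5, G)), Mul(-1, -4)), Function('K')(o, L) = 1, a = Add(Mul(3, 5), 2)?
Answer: 5280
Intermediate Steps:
a = 17 (a = Add(15, 2) = 17)
Function('W')(c, F) = Mul(-5, F)
Function('I')(G) = Add(4, Mul(-10, G)) (Function('I')(G) = Add(Add(Mul(-5, G), Mul(-5, G)), Mul(-1, -4)) = Add(Mul(-10, G), 4) = Add(4, Mul(-10, G)))
Mul(Add(Function('K')(4, 8), Function('I')(a)), -32) = Mul(Add(1, Add(4, Mul(-10, 17))), -32) = Mul(Add(1, Add(4, -170)), -32) = Mul(Add(1, -166), -32) = Mul(-165, -32) = 5280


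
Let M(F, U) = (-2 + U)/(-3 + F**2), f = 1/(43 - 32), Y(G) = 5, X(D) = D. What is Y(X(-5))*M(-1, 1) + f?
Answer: 57/22 ≈ 2.5909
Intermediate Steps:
f = 1/11 ≈ 0.090909
M(F, U) = (-2 + U)/(-3 + F**2)
Y(X(-5))*M(-1, 1) + f = 5*((-2 + 1)/(-3 + (-1)**2)) + 1/11 = 5*(-1/(-3 + 1)) + 1/11 = 5*(-1/(-2)) + 1/11 = 5*(-1/2*(-1)) + 1/11 = 5*(1/2) + 1/11 = 5/2 + 1/11 = 57/22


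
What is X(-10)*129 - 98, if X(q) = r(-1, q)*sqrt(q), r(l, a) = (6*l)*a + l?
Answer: -98 + 7611*I*sqrt(10) ≈ -98.0 + 24068.0*I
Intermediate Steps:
r(l, a) = l + 6*a*l (r(l, a) = 6*a*l + l = l + 6*a*l)
X(q) = sqrt(q)*(-1 - 6*q) (X(q) = (-(1 + 6*q))*sqrt(q) = (-1 - 6*q)*sqrt(q) = sqrt(q)*(-1 - 6*q))
X(-10)*129 - 98 = (sqrt(-10)*(-1 - 6*(-10)))*129 - 98 = ((I*sqrt(10))*(-1 + 60))*129 - 98 = ((I*sqrt(10))*59)*129 - 98 = (59*I*sqrt(10))*129 - 98 = 7611*I*sqrt(10) - 98 = -98 + 7611*I*sqrt(10)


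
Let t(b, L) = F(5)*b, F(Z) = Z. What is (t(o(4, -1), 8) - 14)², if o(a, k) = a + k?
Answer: 1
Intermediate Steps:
t(b, L) = 5*b
(t(o(4, -1), 8) - 14)² = (5*(4 - 1) - 14)² = (5*3 - 14)² = (15 - 14)² = 1² = 1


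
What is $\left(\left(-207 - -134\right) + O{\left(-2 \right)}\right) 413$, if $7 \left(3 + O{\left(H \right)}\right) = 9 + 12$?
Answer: $-30149$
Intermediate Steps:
$O{\left(H \right)} = 0$ ($O{\left(H \right)} = -3 + \frac{9 + 12}{7} = -3 + \frac{1}{7} \cdot 21 = -3 + 3 = 0$)
$\left(\left(-207 - -134\right) + O{\left(-2 \right)}\right) 413 = \left(\left(-207 - -134\right) + 0\right) 413 = \left(\left(-207 + 134\right) + 0\right) 413 = \left(-73 + 0\right) 413 = \left(-73\right) 413 = -30149$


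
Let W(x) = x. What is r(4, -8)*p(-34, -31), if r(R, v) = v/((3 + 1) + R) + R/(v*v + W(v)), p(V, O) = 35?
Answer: -65/2 ≈ -32.500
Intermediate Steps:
r(R, v) = R/(v + v²) + v/(4 + R) (r(R, v) = v/((3 + 1) + R) + R/(v*v + v) = v/(4 + R) + R/(v² + v) = v/(4 + R) + R/(v + v²) = R/(v + v²) + v/(4 + R))
r(4, -8)*p(-34, -31) = ((4² + (-8)² + (-8)³ + 4*4)/((-8)*(4 + 4 + 4*(-8) + 4*(-8))))*35 = -(16 + 64 - 512 + 16)/(8*(4 + 4 - 32 - 32))*35 = -⅛*(-416)/(-56)*35 = -⅛*(-1/56)*(-416)*35 = -13/14*35 = -65/2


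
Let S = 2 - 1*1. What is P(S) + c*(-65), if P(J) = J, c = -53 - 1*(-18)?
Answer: 2276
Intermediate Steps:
S = 1 (S = 2 - 1 = 1)
c = -35 (c = -53 + 18 = -35)
P(S) + c*(-65) = 1 - 35*(-65) = 1 + 2275 = 2276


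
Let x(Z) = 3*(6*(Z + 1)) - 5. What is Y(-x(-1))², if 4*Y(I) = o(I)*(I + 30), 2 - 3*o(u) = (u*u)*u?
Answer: 2059225/16 ≈ 1.2870e+5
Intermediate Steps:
o(u) = ⅔ - u³/3 (o(u) = ⅔ - u*u*u/3 = ⅔ - u²*u/3 = ⅔ - u³/3)
x(Z) = 13 + 18*Z (x(Z) = 3*(6*(1 + Z)) - 5 = 3*(6 + 6*Z) - 5 = (18 + 18*Z) - 5 = 13 + 18*Z)
Y(I) = (30 + I)*(⅔ - I³/3)/4 (Y(I) = ((⅔ - I³/3)*(I + 30))/4 = ((⅔ - I³/3)*(30 + I))/4 = ((30 + I)*(⅔ - I³/3))/4 = (30 + I)*(⅔ - I³/3)/4)
Y(-x(-1))² = (-(-2 + (-(13 + 18*(-1)))³)*(30 - (13 + 18*(-1)))/12)² = (-(-2 + (-(13 - 18))³)*(30 - (13 - 18))/12)² = (-(-2 + (-1*(-5))³)*(30 - 1*(-5))/12)² = (-(-2 + 5³)*(30 + 5)/12)² = (-1/12*(-2 + 125)*35)² = (-1/12*123*35)² = (-1435/4)² = 2059225/16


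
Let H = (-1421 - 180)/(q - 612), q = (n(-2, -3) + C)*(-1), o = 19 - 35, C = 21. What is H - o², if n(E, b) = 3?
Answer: -161215/636 ≈ -253.48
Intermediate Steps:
o = -16
q = -24 (q = (3 + 21)*(-1) = 24*(-1) = -24)
H = 1601/636 (H = (-1421 - 180)/(-24 - 612) = -1601/(-636) = -1601*(-1/636) = 1601/636 ≈ 2.5173)
H - o² = 1601/636 - 1*(-16)² = 1601/636 - 1*256 = 1601/636 - 256 = -161215/636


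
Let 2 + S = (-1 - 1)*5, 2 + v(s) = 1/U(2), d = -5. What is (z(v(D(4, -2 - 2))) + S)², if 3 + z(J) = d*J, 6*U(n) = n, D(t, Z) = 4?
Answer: 400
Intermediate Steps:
U(n) = n/6
v(s) = 1 (v(s) = -2 + 1/((⅙)*2) = -2 + 1/(⅓) = -2 + 3 = 1)
S = -12 (S = -2 + (-1 - 1)*5 = -2 - 2*5 = -2 - 10 = -12)
z(J) = -3 - 5*J
(z(v(D(4, -2 - 2))) + S)² = ((-3 - 5*1) - 12)² = ((-3 - 5) - 12)² = (-8 - 12)² = (-20)² = 400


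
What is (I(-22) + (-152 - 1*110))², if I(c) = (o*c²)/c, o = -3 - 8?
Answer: 400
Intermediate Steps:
o = -11
I(c) = -11*c (I(c) = (-11*c²)/c = -11*c)
(I(-22) + (-152 - 1*110))² = (-11*(-22) + (-152 - 1*110))² = (242 + (-152 - 110))² = (242 - 262)² = (-20)² = 400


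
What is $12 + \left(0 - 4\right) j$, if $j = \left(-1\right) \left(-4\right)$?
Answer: $-4$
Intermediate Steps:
$j = 4$
$12 + \left(0 - 4\right) j = 12 + \left(0 - 4\right) 4 = 12 - 16 = -4$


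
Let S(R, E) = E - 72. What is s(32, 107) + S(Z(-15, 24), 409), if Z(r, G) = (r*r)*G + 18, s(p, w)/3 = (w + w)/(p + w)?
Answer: 47485/139 ≈ 341.62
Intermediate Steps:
s(p, w) = 6*w/(p + w) (s(p, w) = 3*((w + w)/(p + w)) = 3*((2*w)/(p + w)) = 3*(2*w/(p + w)) = 6*w/(p + w))
Z(r, G) = 18 + G*r² (Z(r, G) = r²*G + 18 = G*r² + 18 = 18 + G*r²)
S(R, E) = -72 + E
s(32, 107) + S(Z(-15, 24), 409) = 6*107/(32 + 107) + (-72 + 409) = 6*107/139 + 337 = 6*107*(1/139) + 337 = 642/139 + 337 = 47485/139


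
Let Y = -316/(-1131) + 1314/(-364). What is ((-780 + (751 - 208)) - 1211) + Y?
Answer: -22980367/15834 ≈ -1451.3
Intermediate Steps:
Y = -52735/15834 (Y = -316*(-1/1131) + 1314*(-1/364) = 316/1131 - 657/182 = -52735/15834 ≈ -3.3305)
((-780 + (751 - 208)) - 1211) + Y = ((-780 + (751 - 208)) - 1211) - 52735/15834 = ((-780 + 543) - 1211) - 52735/15834 = (-237 - 1211) - 52735/15834 = -1448 - 52735/15834 = -22980367/15834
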